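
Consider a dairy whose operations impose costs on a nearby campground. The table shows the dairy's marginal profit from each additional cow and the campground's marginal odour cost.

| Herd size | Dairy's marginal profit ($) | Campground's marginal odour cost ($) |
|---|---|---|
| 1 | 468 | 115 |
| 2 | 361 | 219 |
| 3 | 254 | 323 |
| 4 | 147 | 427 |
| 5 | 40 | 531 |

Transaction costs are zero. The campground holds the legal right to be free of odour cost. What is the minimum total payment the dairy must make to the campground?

Efficient level: marginal profit ≥ marginal odour cost through level 2, so k* = 2.
With the campground holding the right, the dairy must at least compensate total damage at k*: 115 + 219 = 334.

$334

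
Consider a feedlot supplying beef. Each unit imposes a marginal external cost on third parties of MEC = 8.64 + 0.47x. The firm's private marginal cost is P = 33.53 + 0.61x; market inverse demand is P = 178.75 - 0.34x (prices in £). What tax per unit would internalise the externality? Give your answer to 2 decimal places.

Social marginal cost = private MC + MEC = 42.17 + 1.08x.
Set SMC = demand: 42.17 + 1.08x = 178.75 - 0.34x → x* = 96.1831.
The Pigouvian tax equals MEC at x*: 8.64 + 0.47×96.1831 = 53.8461.

tax = £53.85 per unit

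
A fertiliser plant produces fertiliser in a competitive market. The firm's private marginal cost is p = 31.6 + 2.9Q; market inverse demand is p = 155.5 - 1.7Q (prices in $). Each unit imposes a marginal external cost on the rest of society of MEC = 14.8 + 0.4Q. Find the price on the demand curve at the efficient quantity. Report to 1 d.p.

P = $118.4

Social marginal cost = private MC + MEC = 46.4 + 3.3Q.
Set SMC = demand: 46.4 + 3.3Q = 155.5 - 1.7Q → Q* = 21.8200.
Consumer price on the demand curve at Q*: 155.5 − 1.7×21.8200 = 118.4060.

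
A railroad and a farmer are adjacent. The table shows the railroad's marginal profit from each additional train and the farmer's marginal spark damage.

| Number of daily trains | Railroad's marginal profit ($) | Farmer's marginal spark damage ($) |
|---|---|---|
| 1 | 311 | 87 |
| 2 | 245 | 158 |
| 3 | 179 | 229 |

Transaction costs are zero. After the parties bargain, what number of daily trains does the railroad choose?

2

Bargaining reaches the level where marginal profit last exceeds marginal spark damage.
That holds through level 2 (245 ≥ 158) but not at 3 (179 < 229).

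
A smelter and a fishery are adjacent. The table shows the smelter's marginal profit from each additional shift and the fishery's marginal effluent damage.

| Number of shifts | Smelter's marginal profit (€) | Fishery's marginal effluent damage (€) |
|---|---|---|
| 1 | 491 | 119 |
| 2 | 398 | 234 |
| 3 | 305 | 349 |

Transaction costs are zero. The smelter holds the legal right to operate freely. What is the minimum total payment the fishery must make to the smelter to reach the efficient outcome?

Left alone the smelter would choose level 3 (marginal profit stays positive).
Efficient level: k* = 2 (marginal profit ≥ marginal effluent damage through 2).
The fishery must at least cover the smelter's forgone profit from cutting 3→2: 305 = 305.

€305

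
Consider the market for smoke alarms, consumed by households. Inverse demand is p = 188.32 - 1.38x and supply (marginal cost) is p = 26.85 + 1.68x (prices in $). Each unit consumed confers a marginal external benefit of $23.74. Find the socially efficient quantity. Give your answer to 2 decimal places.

x* = 60.53

Social marginal benefit = demand + MEB = 212.06 - 1.38x.
Set SMB = MC: 212.06 - 1.38x = 26.85 + 1.68x → x* = 60.5261.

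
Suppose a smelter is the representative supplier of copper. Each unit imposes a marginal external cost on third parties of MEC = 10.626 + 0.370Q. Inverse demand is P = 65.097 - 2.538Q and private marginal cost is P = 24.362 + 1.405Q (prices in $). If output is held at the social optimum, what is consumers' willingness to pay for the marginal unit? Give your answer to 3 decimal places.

Social marginal cost = private MC + MEC = 34.988 + 1.775Q.
Set SMC = demand: 34.988 + 1.775Q = 65.097 - 2.538Q → Q* = 6.9810.
Consumer price on the demand curve at Q*: 65.097 − 2.538×6.9810 = 47.3792.

P = $47.379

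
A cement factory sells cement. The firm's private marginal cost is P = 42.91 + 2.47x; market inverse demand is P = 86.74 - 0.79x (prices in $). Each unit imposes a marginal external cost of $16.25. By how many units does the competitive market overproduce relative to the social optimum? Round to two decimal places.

Market equilibrium (private): 42.91 + 2.47x = 86.74 - 0.79x → x_m = 13.4448.
Social marginal cost = private MC + MEC = 59.16 + 2.47x.
Set SMC = demand: 59.16 + 2.47x = 86.74 - 0.79x → x* = 8.4601.
Gap = |13.4448 − 8.4601| = 4.9847.

4.98 units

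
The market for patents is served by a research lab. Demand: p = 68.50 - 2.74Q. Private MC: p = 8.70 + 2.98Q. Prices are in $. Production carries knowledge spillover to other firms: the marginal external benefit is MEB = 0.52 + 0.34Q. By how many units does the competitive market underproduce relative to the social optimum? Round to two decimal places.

0.76 units

Market equilibrium (private): 8.70 + 2.98Q = 68.50 - 2.74Q → Q_m = 10.4545.
Social marginal cost = private MC − MEB = 8.18 + 2.64Q.
Set SMC = demand: 8.18 + 2.64Q = 68.50 - 2.74Q → Q* = 11.2119.
Gap = |10.4545 − 11.2119| = 0.7574.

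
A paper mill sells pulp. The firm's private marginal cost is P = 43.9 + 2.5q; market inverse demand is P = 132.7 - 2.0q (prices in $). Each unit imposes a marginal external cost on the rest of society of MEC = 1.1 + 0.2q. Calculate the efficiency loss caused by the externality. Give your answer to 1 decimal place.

DWL = $2.7

Market equilibrium (private): 43.9 + 2.5q = 132.7 - 2.0q → q_m = 19.7333.
Social marginal cost = private MC + MEC = 45.0 + 2.7q.
Set SMC = demand: 45.0 + 2.7q = 132.7 - 2.0q → q* = 18.6596.
The loss is the area between SMC and demand from q* to q_m; with linear curves that's a triangle of height MEC(q_m).
DWL = ½ × 1.0737 × 5.0467 = 2.7093.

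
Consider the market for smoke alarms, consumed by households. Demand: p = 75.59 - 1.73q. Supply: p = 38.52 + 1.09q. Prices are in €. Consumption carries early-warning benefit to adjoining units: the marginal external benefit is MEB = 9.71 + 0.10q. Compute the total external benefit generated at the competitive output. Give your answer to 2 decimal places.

Market equilibrium (private): 38.52 + 1.09q = 75.59 - 1.73q → q_m = 13.1454.
Total external benefit = ∫₀^{q_m} (9.71 + 0.10q) dq = 9.71×13.1454 + ½×0.10×13.1454² = 136.2819.

€136.28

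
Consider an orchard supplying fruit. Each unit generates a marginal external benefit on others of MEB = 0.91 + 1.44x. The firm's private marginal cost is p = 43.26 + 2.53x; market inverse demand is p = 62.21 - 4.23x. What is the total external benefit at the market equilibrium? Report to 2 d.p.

Market equilibrium (private): 43.26 + 2.53x = 62.21 - 4.23x → x_m = 2.8033.
Total external benefit = ∫₀^{x_m} (0.91 + 1.44x) dx = 0.91×2.8033 + ½×1.44×2.8033² = 8.2091.

8.21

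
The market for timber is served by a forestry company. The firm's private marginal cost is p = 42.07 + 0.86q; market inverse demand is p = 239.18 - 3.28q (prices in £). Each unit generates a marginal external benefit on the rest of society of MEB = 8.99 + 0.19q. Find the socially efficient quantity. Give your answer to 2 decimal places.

q* = 52.18

Social marginal cost = private MC − MEB = 33.08 + 0.67q.
Set SMC = demand: 33.08 + 0.67q = 239.18 - 3.28q → q* = 52.1772.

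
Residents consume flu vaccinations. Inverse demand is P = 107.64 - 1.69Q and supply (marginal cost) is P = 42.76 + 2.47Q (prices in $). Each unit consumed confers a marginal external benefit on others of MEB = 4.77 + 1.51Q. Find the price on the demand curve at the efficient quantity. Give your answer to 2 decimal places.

Social marginal benefit = demand + MEB = 112.41 - 0.18Q.
Set SMB = MC: 112.41 - 0.18Q = 42.76 + 2.47Q → Q* = 26.2830.
Consumer price on the demand curve at Q*: 107.64 − 1.69×26.2830 = 63.2217.

P = $63.22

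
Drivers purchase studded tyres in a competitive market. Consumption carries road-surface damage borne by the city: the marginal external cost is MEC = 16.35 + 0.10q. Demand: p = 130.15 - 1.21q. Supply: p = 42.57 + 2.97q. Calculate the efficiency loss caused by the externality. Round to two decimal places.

Market equilibrium (private): 42.57 + 2.97q = 130.15 - 1.21q → q_m = 20.9522.
Social marginal benefit = demand − MEC = 113.80 - 1.31q.
Set SMB = MC: 113.80 - 1.31q = 42.57 + 2.97q → q* = 16.6425.
The loss is the area between SMB and MC from q* to q_m; with linear curves that's a triangle of height MEC(q_m).
DWL = ½ × 4.3097 × 18.4452 = 39.7466.

DWL = 39.75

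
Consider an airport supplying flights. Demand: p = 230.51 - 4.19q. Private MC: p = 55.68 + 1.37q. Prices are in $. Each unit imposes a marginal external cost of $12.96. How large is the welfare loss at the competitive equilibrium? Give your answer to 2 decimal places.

DWL = $15.10

Market equilibrium (private): 55.68 + 1.37q = 230.51 - 4.19q → q_m = 31.4442.
Social marginal cost = private MC + MEC = 68.64 + 1.37q.
Set SMC = demand: 68.64 + 1.37q = 230.51 - 4.19q → q* = 29.1133.
The welfare-loss triangle has base |q_m − q*| and height MEC(q_m) (the vertical gap between SMC and demand is zero at q* and MEC at q_m).
DWL = ½ × 2.3309 × 12.9600 = 15.1042.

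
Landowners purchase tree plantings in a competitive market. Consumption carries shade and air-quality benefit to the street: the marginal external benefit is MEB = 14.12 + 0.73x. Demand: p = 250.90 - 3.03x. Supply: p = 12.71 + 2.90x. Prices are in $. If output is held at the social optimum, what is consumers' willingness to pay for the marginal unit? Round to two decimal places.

Social marginal benefit = demand + MEB = 265.02 - 2.30x.
Set SMB = MC: 265.02 - 2.30x = 12.71 + 2.90x → x* = 48.5212.
Consumer price on the demand curve at x*: 250.90 − 3.03×48.5212 = 103.8808.

P = $103.88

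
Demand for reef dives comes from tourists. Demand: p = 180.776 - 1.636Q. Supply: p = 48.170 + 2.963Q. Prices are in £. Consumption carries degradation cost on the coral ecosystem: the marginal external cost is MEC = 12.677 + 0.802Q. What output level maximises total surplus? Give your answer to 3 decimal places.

Social marginal benefit = demand − MEC = 168.099 - 2.438Q.
Set SMB = MC: 168.099 - 2.438Q = 48.170 + 2.963Q → Q* = 22.2050.

Q* = 22.205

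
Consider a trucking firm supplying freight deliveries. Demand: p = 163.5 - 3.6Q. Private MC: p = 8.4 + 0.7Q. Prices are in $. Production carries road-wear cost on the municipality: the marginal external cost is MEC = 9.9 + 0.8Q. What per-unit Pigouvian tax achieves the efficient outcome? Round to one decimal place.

tax = $32.7 per unit

Social marginal cost = private MC + MEC = 18.3 + 1.5Q.
Set SMC = demand: 18.3 + 1.5Q = 163.5 - 3.6Q → Q* = 28.4706.
The Pigouvian tax equals MEC at Q*: 9.9 + 0.8×28.4706 = 32.6765.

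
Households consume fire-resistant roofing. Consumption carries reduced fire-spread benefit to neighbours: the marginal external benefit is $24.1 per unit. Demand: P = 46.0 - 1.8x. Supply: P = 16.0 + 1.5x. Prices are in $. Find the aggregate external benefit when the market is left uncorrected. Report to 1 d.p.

Market equilibrium (private): 16.0 + 1.5x = 46.0 - 1.8x → x_m = 9.0909.
Total external benefit = MEB × x_m = 24.1 × 9.0909 = 219.0907.

$219.1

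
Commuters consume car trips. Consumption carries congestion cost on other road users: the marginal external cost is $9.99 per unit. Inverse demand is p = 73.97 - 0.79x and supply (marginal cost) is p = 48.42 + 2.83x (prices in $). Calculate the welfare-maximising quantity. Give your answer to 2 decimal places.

x* = 4.30

Social marginal benefit = demand − MEC = 63.98 - 0.79x.
Set SMB = MC: 63.98 - 0.79x = 48.42 + 2.83x → x* = 4.2983.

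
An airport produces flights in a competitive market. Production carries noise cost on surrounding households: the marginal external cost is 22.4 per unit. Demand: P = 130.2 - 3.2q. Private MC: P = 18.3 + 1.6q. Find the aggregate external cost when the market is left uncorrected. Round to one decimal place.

522.2

Market equilibrium (private): 18.3 + 1.6q = 130.2 - 3.2q → q_m = 23.3125.
Total external cost = MEC × q_m = 22.4 × 23.3125 = 522.2000.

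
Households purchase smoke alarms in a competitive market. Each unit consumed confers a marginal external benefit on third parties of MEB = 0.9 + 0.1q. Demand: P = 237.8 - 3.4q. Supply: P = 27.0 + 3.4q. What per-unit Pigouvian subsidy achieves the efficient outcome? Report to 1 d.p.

subsidy = 4.1 per unit

Social marginal benefit = demand + MEB = 238.7 - 3.3q.
Set SMB = MC: 238.7 - 3.3q = 27.0 + 3.4q → q* = 31.5970.
The Pigouvian subsidy equals MEB at q*: 0.9 + 0.1×31.5970 = 4.0597.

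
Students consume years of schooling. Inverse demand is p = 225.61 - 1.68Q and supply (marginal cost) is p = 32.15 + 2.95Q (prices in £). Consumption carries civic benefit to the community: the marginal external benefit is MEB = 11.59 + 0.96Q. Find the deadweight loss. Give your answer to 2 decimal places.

Market equilibrium (private): 32.15 + 2.95Q = 225.61 - 1.68Q → Q_m = 41.7840.
Social marginal benefit = demand + MEB = 237.20 - 0.72Q.
Set SMB = MC: 237.20 - 0.72Q = 32.15 + 2.95Q → Q* = 55.8719.
Between Q* and Q_m the wedge SMB − MC runs linearly from 0 to MEB(Q_m), so the loss is a triangle.
DWL = ½ × 14.0879 × 51.7027 = 364.1912.

DWL = £364.19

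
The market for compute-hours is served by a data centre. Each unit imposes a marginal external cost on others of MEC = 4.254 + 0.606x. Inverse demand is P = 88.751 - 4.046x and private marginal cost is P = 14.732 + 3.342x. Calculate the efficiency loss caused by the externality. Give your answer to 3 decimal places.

DWL = 6.668

Market equilibrium (private): 14.732 + 3.342x = 88.751 - 4.046x → x_m = 10.0188.
Social marginal cost = private MC + MEC = 18.986 + 3.948x.
Set SMC = demand: 18.986 + 3.948x = 88.751 - 4.046x → x* = 8.7272.
Height of the DWL triangle at x_m is SMC(x_m) − demand(x_m) = MEC(x_m) = 10.3254.
DWL = ½ × 1.2916 × 10.3254 = 6.6681.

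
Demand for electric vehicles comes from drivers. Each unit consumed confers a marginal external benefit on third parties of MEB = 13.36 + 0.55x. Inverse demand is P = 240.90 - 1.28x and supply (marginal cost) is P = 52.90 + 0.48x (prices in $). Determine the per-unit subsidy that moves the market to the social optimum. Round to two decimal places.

subsidy = $104.89 per unit

Social marginal benefit = demand + MEB = 254.26 - 0.73x.
Set SMB = MC: 254.26 - 0.73x = 52.90 + 0.48x → x* = 166.4132.
The Pigouvian subsidy equals MEB at x*: 13.36 + 0.55×166.4132 = 104.8873.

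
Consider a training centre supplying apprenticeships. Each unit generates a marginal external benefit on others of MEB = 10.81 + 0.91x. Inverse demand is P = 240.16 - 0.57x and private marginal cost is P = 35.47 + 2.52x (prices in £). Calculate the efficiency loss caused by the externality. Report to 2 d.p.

DWL = £1159.15

Market equilibrium (private): 35.47 + 2.52x = 240.16 - 0.57x → x_m = 66.2427.
Social marginal cost = private MC − MEB = 24.66 + 1.61x.
Set SMC = demand: 24.66 + 1.61x = 240.16 - 0.57x → x* = 98.8532.
Between x* and x_m the wedge demand − SMC runs linearly from 0 to MEB(x_m), so the loss is a triangle.
DWL = ½ × 32.6105 × 71.0909 = 1159.1549.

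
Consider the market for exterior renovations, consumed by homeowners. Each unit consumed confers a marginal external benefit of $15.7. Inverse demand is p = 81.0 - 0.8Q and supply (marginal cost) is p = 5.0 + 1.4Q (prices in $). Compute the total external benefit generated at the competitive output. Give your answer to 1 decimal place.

Market equilibrium (private): 5.0 + 1.4Q = 81.0 - 0.8Q → Q_m = 34.5455.
Total external benefit = MEB × Q_m = 15.7 × 34.5455 = 542.3644.

$542.4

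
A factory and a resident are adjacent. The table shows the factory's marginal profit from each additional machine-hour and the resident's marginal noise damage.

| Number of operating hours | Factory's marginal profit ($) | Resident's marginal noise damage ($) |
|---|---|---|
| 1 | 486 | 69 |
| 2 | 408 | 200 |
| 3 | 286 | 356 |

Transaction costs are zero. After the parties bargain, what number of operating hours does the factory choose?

2

Bargaining reaches the level where marginal profit last exceeds marginal noise damage.
That holds through level 2 (408 ≥ 200) but not at 3 (286 < 356).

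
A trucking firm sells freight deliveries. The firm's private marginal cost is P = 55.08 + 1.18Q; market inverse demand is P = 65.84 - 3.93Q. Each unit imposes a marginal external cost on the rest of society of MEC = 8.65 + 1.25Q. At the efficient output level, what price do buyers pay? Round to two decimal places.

Social marginal cost = private MC + MEC = 63.73 + 2.43Q.
Set SMC = demand: 63.73 + 2.43Q = 65.84 - 3.93Q → Q* = 0.3318.
Consumer price on the demand curve at Q*: 65.84 − 3.93×0.3318 = 64.5360.

P = 64.54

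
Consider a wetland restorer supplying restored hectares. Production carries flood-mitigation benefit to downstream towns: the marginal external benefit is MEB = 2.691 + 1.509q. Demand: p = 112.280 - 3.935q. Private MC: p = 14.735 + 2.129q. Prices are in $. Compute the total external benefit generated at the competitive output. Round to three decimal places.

$238.519

Market equilibrium (private): 14.735 + 2.129q = 112.280 - 3.935q → q_m = 16.0859.
Total external benefit = ∫₀^{q_m} (2.691 + 1.509q) dq = 2.691×16.0859 + ½×1.509×16.0859² = 238.5187.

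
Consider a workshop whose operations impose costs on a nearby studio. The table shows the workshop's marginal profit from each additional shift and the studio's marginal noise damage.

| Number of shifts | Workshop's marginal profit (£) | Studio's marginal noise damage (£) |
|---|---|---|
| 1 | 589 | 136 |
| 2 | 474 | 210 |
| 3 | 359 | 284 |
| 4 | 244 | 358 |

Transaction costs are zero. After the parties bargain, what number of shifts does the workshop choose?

3

Bargaining reaches the level where marginal profit last exceeds marginal noise damage.
That holds through level 3 (359 ≥ 284) but not at 4 (244 < 358).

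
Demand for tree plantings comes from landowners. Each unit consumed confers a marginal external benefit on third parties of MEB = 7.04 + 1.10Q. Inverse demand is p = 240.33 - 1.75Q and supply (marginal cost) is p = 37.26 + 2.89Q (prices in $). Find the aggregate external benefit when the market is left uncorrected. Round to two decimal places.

$1361.57

Market equilibrium (private): 37.26 + 2.89Q = 240.33 - 1.75Q → Q_m = 43.7651.
Total external benefit = ∫₀^{Q_m} (7.04 + 1.10Q) dQ = 7.04×43.7651 + ½×1.10×43.7651² = 1361.5675.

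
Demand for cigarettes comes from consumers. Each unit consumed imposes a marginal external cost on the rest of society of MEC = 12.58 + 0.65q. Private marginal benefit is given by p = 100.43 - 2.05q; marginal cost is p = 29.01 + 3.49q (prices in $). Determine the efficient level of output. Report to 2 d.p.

Social marginal benefit = demand − MEC = 87.85 - 2.70q.
Set SMB = MC: 87.85 - 2.70q = 29.01 + 3.49q → q* = 9.5057.

q* = 9.51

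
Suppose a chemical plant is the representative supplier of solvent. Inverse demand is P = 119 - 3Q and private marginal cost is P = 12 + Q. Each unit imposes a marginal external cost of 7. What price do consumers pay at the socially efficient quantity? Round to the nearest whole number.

P = 44

Social marginal cost = private MC + MEC = 19 + Q.
Set SMC = demand: 19 + Q = 119 - 3Q → Q* = 25.0000.
Consumer price on the demand curve at Q*: 119 − 3×25.0000 = 44.0000.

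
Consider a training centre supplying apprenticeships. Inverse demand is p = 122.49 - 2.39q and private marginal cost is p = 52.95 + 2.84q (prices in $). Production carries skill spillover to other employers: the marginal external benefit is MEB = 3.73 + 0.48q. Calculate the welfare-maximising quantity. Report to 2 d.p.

q* = 15.43

Social marginal cost = private MC − MEB = 49.22 + 2.36q.
Set SMC = demand: 49.22 + 2.36q = 122.49 - 2.39q → q* = 15.4253.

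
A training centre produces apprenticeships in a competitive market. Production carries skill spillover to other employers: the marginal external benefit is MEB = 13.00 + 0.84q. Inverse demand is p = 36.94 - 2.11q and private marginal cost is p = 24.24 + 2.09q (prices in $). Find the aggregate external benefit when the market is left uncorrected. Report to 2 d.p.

$43.15

Market equilibrium (private): 24.24 + 2.09q = 36.94 - 2.11q → q_m = 3.0238.
Total external benefit = ∫₀^{q_m} (13.00 + 0.84q) dq = 13.00×3.0238 + ½×0.84×3.0238² = 43.1496.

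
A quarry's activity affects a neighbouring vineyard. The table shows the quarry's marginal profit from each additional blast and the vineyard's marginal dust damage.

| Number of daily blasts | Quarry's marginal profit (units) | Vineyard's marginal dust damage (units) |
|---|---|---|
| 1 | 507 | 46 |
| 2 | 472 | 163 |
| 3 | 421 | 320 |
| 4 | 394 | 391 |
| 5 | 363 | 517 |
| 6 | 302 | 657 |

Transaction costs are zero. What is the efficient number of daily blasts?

4

Bargaining reaches the level where marginal profit last exceeds marginal dust damage.
That holds through level 4 (394 ≥ 391) but not at 5 (363 < 517).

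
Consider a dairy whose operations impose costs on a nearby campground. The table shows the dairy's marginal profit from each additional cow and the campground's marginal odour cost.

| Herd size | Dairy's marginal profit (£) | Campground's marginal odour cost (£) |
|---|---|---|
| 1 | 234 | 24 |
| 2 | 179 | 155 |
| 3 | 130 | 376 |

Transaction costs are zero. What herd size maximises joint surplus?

2

Bargaining reaches the level where marginal profit last exceeds marginal odour cost.
That holds through level 2 (179 ≥ 155) but not at 3 (130 < 376).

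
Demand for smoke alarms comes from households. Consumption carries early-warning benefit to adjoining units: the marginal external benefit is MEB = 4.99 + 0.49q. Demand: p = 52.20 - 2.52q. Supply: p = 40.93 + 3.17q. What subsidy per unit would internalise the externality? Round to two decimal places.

Social marginal benefit = demand + MEB = 57.19 - 2.03q.
Set SMB = MC: 57.19 - 2.03q = 40.93 + 3.17q → q* = 3.1269.
The Pigouvian subsidy equals MEB at q*: 4.99 + 0.49×3.1269 = 6.5222.

subsidy = 6.52 per unit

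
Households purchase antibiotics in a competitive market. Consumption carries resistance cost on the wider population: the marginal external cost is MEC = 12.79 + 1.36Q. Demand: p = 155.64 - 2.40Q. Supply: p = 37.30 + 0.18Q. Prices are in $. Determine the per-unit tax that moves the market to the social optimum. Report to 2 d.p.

tax = $49.22 per unit

Social marginal benefit = demand − MEC = 142.85 - 3.76Q.
Set SMB = MC: 142.85 - 3.76Q = 37.30 + 0.18Q → Q* = 26.7893.
The Pigouvian tax equals MEC at Q*: 12.79 + 1.36×26.7893 = 49.2234.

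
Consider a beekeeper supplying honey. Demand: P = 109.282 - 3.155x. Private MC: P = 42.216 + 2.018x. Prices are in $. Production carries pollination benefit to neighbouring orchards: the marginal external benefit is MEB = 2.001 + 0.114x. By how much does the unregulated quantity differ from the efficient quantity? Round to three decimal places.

0.688 units

Market equilibrium (private): 42.216 + 2.018x = 109.282 - 3.155x → x_m = 12.9646.
Social marginal cost = private MC − MEB = 40.215 + 1.904x.
Set SMC = demand: 40.215 + 1.904x = 109.282 - 3.155x → x* = 13.6523.
Gap = |12.9646 − 13.6523| = 0.6877.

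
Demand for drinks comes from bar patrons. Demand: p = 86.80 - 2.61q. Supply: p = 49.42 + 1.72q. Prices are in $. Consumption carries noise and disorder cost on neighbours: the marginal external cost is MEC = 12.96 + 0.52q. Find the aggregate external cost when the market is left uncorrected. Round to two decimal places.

Market equilibrium (private): 49.42 + 1.72q = 86.80 - 2.61q → q_m = 8.6328.
Total external cost = ∫₀^{q_m} (12.96 + 0.52q) dq = 12.96×8.6328 + ½×0.52×8.6328² = 131.2576.

$131.26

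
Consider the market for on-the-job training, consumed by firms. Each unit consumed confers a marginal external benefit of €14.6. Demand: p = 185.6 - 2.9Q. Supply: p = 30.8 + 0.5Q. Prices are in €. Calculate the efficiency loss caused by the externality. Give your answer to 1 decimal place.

Market equilibrium (private): 30.8 + 0.5Q = 185.6 - 2.9Q → Q_m = 45.5294.
Social marginal benefit = demand + MEB = 200.2 - 2.9Q.
Set SMB = MC: 200.2 - 2.9Q = 30.8 + 0.5Q → Q* = 49.8235.
Height of the DWL triangle at Q_m is SMB(Q_m) − MC(Q_m) = MEB(Q_m) = 14.6000.
DWL = ½ × 4.2941 × 14.6000 = 31.3469.

DWL = €31.3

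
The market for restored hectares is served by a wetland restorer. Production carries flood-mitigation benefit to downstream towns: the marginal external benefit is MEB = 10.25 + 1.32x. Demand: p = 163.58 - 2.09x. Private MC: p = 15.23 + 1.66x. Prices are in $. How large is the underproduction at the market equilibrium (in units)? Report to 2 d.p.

25.71 units

Market equilibrium (private): 15.23 + 1.66x = 163.58 - 2.09x → x_m = 39.5600.
Social marginal cost = private MC − MEB = 4.98 + 0.34x.
Set SMC = demand: 4.98 + 0.34x = 163.58 - 2.09x → x* = 65.2675.
Gap = |39.5600 − 65.2675| = 25.7075.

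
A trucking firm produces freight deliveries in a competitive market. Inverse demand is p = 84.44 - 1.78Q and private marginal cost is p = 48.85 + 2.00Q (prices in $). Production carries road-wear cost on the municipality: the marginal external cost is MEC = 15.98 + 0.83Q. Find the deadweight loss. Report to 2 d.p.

DWL = $61.41

Market equilibrium (private): 48.85 + 2.00Q = 84.44 - 1.78Q → Q_m = 9.4153.
Social marginal cost = private MC + MEC = 64.83 + 2.83Q.
Set SMC = demand: 64.83 + 2.83Q = 84.44 - 1.78Q → Q* = 4.2538.
The welfare-loss triangle has base |Q_m − Q*| and height MEC(Q_m) (the vertical gap between SMC and demand is zero at Q* and MEC at Q_m).
DWL = ½ × 5.1615 × 23.7947 = 61.4082.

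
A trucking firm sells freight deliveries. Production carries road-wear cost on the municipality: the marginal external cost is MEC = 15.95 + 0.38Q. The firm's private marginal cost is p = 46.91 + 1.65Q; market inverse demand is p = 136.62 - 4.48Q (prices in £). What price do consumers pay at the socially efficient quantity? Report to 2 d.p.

P = £85.86

Social marginal cost = private MC + MEC = 62.86 + 2.03Q.
Set SMC = demand: 62.86 + 2.03Q = 136.62 - 4.48Q → Q* = 11.3303.
Consumer price on the demand curve at Q*: 136.62 − 4.48×11.3303 = 85.8603.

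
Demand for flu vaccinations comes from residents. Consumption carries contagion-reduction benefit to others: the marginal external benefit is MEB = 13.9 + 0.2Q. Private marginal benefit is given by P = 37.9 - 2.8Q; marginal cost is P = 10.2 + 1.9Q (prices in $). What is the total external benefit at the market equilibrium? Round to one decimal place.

Market equilibrium (private): 10.2 + 1.9Q = 37.9 - 2.8Q → Q_m = 5.8936.
Total external benefit = ∫₀^{Q_m} (13.9 + 0.2Q) dQ = 13.9×5.8936 + ½×0.2×5.8936² = 85.3945.

$85.4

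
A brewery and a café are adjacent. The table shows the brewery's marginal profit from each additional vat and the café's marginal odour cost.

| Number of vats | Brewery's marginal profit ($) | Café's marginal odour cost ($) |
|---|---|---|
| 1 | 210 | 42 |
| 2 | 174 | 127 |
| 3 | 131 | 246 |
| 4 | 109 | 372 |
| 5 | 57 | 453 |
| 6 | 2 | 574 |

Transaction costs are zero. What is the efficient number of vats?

2

Bargaining reaches the level where marginal profit last exceeds marginal odour cost.
That holds through level 2 (174 ≥ 127) but not at 3 (131 < 246).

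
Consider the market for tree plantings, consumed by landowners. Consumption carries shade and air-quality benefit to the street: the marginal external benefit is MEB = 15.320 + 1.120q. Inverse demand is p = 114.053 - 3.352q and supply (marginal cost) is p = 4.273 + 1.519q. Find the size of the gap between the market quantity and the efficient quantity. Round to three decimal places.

Market equilibrium (private): 4.273 + 1.519q = 114.053 - 3.352q → q_m = 22.5375.
Social marginal benefit = demand + MEB = 129.373 - 2.232q.
Set SMB = MC: 129.373 - 2.232q = 4.273 + 1.519q → q* = 33.3511.
Gap = |22.5375 − 33.3511| = 10.8136.

10.814 units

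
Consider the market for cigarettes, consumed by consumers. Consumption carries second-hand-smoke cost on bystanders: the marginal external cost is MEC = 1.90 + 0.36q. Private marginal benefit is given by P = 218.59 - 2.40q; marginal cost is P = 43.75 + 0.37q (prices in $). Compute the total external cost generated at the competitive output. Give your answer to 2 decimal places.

$837.05

Market equilibrium (private): 43.75 + 0.37q = 218.59 - 2.40q → q_m = 63.1191.
Total external cost = ∫₀^{q_m} (1.90 + 0.36q) dq = 1.90×63.1191 + ½×0.36×63.1191² = 837.0500.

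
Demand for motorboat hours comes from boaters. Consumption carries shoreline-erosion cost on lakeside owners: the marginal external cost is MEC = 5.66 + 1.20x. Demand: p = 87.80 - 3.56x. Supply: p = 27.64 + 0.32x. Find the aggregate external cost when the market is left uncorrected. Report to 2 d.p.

Market equilibrium (private): 27.64 + 0.32x = 87.80 - 3.56x → x_m = 15.5052.
Total external cost = ∫₀^{x_m} (5.66 + 1.20x) dx = 5.66×15.5052 + ½×1.20×15.5052² = 232.0062.

232.01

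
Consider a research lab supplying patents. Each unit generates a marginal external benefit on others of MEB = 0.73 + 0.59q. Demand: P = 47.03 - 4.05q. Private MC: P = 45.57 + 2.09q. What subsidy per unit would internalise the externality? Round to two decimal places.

subsidy = 0.96 per unit

Social marginal cost = private MC − MEB = 44.84 + 1.50q.
Set SMC = demand: 44.84 + 1.50q = 47.03 - 4.05q → q* = 0.3946.
The Pigouvian subsidy equals MEB at q*: 0.73 + 0.59×0.3946 = 0.9628.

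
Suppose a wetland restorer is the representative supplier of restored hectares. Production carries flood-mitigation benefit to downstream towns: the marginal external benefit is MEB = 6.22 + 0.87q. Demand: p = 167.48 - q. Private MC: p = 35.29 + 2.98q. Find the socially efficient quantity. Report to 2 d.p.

q* = 44.50

Social marginal cost = private MC − MEB = 29.07 + 2.11q.
Set SMC = demand: 29.07 + 2.11q = 167.48 - q → q* = 44.5048.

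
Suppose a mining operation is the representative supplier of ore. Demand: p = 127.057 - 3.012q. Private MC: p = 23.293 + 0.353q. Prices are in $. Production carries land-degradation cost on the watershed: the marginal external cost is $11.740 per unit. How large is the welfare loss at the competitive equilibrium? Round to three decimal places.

Market equilibrium (private): 23.293 + 0.353q = 127.057 - 3.012q → q_m = 30.8363.
Social marginal cost = private MC + MEC = 35.033 + 0.353q.
Set SMC = demand: 35.033 + 0.353q = 127.057 - 3.012q → q* = 27.3474.
The welfare-loss triangle has base |q_m − q*| and height MEC(q_m) (the vertical gap between SMC and demand is zero at q* and MEC at q_m).
DWL = ½ × 3.4889 × 11.7400 = 20.4798.

DWL = $20.480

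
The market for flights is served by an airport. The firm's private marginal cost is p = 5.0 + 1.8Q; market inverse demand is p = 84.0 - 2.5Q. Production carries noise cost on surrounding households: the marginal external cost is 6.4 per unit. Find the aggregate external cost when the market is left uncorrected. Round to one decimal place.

117.6

Market equilibrium (private): 5.0 + 1.8Q = 84.0 - 2.5Q → Q_m = 18.3721.
Total external cost = MEC × Q_m = 6.4 × 18.3721 = 117.5814.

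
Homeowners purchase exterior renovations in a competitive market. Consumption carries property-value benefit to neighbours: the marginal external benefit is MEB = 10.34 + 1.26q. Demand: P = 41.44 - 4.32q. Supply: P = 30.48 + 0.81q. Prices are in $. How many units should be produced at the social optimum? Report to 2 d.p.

q* = 5.50

Social marginal benefit = demand + MEB = 51.78 - 3.06q.
Set SMB = MC: 51.78 - 3.06q = 30.48 + 0.81q → q* = 5.5039.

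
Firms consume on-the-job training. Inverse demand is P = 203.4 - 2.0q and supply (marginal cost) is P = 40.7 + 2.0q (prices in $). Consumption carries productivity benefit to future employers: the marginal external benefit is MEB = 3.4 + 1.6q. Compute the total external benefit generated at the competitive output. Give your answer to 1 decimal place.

Market equilibrium (private): 40.7 + 2.0q = 203.4 - 2.0q → q_m = 40.6750.
Total external benefit = ∫₀^{q_m} (3.4 + 1.6q) dq = 3.4×40.6750 + ½×1.6×40.6750² = 1461.8595.

$1461.9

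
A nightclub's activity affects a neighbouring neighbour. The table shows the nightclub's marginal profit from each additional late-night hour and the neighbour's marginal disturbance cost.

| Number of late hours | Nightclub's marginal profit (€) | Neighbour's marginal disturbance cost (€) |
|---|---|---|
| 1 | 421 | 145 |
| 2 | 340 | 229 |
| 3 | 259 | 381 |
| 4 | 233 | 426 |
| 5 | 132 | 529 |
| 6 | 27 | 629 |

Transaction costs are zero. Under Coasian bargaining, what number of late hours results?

Bargaining reaches the level where marginal profit last exceeds marginal disturbance cost.
That holds through level 2 (340 ≥ 229) but not at 3 (259 < 381).

2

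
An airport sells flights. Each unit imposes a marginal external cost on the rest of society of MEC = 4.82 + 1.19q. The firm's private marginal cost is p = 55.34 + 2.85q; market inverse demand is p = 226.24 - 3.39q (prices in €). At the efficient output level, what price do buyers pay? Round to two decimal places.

P = €150.46

Social marginal cost = private MC + MEC = 60.16 + 4.04q.
Set SMC = demand: 60.16 + 4.04q = 226.24 - 3.39q → q* = 22.3526.
Consumer price on the demand curve at q*: 226.24 − 3.39×22.3526 = 150.4647.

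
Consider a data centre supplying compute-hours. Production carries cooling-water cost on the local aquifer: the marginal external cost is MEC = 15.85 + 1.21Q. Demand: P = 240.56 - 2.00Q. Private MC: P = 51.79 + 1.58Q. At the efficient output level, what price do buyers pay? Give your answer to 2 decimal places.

Social marginal cost = private MC + MEC = 67.64 + 2.79Q.
Set SMC = demand: 67.64 + 2.79Q = 240.56 - 2.00Q → Q* = 36.1002.
Consumer price on the demand curve at Q*: 240.56 − 2.00×36.1002 = 168.3596.

P = 168.36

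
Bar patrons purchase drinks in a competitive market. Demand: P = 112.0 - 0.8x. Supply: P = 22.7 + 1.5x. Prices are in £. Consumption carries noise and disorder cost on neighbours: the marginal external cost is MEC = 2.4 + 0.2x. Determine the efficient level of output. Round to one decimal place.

Social marginal benefit = demand − MEC = 109.6 - x.
Set SMB = MC: 109.6 - x = 22.7 + 1.5x → x* = 34.7600.

x* = 34.8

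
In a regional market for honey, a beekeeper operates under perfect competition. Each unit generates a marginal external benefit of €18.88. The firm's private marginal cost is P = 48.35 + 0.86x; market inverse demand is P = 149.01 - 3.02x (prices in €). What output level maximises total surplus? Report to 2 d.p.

x* = 30.81

Social marginal cost = private MC − MEB = 29.47 + 0.86x.
Set SMC = demand: 29.47 + 0.86x = 149.01 - 3.02x → x* = 30.8093.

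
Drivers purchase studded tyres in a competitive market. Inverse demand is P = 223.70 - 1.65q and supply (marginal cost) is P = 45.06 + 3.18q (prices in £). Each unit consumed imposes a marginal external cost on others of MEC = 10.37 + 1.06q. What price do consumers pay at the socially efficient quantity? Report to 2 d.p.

Social marginal benefit = demand − MEC = 213.33 - 2.71q.
Set SMB = MC: 213.33 - 2.71q = 45.06 + 3.18q → q* = 28.5688.
Consumer price on the demand curve at q*: 223.70 − 1.65×28.5688 = 176.5615.

P = £176.56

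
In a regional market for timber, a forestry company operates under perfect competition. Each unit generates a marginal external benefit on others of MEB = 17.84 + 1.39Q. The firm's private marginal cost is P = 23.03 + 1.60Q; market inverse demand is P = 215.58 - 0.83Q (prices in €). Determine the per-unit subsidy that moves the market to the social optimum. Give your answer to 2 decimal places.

Social marginal cost = private MC − MEB = 5.19 + 0.21Q.
Set SMC = demand: 5.19 + 0.21Q = 215.58 - 0.83Q → Q* = 202.2981.
The Pigouvian subsidy equals MEB at Q*: 17.84 + 1.39×202.2981 = 299.0344.

subsidy = €299.03 per unit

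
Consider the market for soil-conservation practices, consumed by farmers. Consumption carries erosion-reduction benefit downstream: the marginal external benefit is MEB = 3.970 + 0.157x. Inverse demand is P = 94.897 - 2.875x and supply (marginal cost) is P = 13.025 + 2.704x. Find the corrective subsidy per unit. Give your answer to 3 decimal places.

Social marginal benefit = demand + MEB = 98.867 - 2.718x.
Set SMB = MC: 98.867 - 2.718x = 13.025 + 2.704x → x* = 15.8322.
The Pigouvian subsidy equals MEB at x*: 3.970 + 0.157×15.8322 = 6.4557.

subsidy = 6.456 per unit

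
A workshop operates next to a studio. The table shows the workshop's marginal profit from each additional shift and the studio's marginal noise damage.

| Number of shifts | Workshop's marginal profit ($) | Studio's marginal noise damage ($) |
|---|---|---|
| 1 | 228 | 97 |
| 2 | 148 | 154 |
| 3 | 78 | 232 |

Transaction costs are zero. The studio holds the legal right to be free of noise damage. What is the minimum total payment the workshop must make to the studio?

Efficient level: marginal profit ≥ marginal noise damage through level 1, so k* = 1.
With the studio holding the right, the workshop must at least compensate total damage at k*: 97 = 97.

$97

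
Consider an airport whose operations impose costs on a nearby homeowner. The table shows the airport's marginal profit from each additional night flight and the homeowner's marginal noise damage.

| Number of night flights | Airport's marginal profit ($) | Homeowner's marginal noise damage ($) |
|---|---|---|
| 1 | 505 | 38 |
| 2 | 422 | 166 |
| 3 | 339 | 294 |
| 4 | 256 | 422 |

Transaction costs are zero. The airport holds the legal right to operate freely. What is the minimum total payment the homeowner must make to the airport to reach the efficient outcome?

$256

Left alone the airport would choose level 4 (marginal profit stays positive).
Efficient level: k* = 3 (marginal profit ≥ marginal noise damage through 3).
The homeowner must at least cover the airport's forgone profit from cutting 4→3: 256 = 256.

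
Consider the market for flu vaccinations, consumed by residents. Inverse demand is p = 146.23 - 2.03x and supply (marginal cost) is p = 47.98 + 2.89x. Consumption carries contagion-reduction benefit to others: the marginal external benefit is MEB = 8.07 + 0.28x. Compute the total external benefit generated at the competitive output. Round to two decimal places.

216.98

Market equilibrium (private): 47.98 + 2.89x = 146.23 - 2.03x → x_m = 19.9695.
Total external benefit = ∫₀^{x_m} (8.07 + 0.28x) dx = 8.07×19.9695 + ½×0.28×19.9695² = 216.9832.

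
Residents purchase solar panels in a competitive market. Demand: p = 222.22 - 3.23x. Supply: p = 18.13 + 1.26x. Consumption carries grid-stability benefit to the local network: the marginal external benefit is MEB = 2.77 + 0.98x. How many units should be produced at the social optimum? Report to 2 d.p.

x* = 58.93

Social marginal benefit = demand + MEB = 224.99 - 2.25x.
Set SMB = MC: 224.99 - 2.25x = 18.13 + 1.26x → x* = 58.9345.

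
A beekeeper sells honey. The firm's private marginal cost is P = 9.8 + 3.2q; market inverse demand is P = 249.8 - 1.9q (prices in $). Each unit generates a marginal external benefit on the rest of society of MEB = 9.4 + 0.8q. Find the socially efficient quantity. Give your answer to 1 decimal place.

q* = 58.0

Social marginal cost = private MC − MEB = 0.4 + 2.4q.
Set SMC = demand: 0.4 + 2.4q = 249.8 - 1.9q → q* = 58.0000.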